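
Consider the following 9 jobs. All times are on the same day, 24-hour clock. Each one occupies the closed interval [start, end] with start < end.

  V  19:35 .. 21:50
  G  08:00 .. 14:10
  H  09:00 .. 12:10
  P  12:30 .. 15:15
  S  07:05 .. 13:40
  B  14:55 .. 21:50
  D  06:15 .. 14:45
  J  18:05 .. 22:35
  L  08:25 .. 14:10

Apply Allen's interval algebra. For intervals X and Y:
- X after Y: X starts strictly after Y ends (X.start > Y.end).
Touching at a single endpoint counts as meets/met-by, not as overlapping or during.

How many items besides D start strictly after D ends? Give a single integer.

Target D = [06:15, 14:45].
B [14:55, 21:50] → after → counts.
G [08:00, 14:10] → during → no.
H [09:00, 12:10] → during → no.
J [18:05, 22:35] → after → counts.
L [08:25, 14:10] → during → no.
P [12:30, 15:15] → overlapped-by → no.
S [07:05, 13:40] → during → no.
V [19:35, 21:50] → after → counts.
Total: 3.

3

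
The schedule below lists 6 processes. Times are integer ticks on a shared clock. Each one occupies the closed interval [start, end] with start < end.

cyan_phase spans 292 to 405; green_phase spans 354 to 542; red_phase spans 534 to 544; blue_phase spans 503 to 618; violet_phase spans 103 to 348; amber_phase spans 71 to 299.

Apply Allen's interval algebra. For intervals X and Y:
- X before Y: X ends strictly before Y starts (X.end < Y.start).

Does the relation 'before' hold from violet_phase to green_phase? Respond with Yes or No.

violet_phase = [103, 348], green_phase = [354, 542].
Actual relation of violet_phase to green_phase: before.
Asked whether 'before' holds → Yes.

Yes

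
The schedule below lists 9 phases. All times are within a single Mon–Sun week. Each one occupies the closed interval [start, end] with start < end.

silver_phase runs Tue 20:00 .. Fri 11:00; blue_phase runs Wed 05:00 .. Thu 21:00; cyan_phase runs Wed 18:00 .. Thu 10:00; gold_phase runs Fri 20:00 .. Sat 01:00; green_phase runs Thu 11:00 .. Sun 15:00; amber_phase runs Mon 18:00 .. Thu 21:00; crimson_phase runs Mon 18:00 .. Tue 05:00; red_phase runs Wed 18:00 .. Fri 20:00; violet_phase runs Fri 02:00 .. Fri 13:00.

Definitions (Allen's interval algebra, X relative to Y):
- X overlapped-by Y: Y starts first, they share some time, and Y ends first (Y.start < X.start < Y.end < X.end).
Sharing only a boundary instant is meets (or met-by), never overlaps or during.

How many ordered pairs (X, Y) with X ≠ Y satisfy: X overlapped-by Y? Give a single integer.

Checking all 72 ordered pairs for relation 'overlapped-by'; matching pairs in alphabetical order:
(green_phase, amber_phase): green_phase overlapped-by amber_phase ✓
(green_phase, blue_phase): green_phase overlapped-by blue_phase ✓
(green_phase, red_phase): green_phase overlapped-by red_phase ✓
(green_phase, silver_phase): green_phase overlapped-by silver_phase ✓
(red_phase, amber_phase): red_phase overlapped-by amber_phase ✓
(red_phase, blue_phase): red_phase overlapped-by blue_phase ✓
(red_phase, silver_phase): red_phase overlapped-by silver_phase ✓
(silver_phase, amber_phase): silver_phase overlapped-by amber_phase ✓
(violet_phase, silver_phase): violet_phase overlapped-by silver_phase ✓
Count: 9.

9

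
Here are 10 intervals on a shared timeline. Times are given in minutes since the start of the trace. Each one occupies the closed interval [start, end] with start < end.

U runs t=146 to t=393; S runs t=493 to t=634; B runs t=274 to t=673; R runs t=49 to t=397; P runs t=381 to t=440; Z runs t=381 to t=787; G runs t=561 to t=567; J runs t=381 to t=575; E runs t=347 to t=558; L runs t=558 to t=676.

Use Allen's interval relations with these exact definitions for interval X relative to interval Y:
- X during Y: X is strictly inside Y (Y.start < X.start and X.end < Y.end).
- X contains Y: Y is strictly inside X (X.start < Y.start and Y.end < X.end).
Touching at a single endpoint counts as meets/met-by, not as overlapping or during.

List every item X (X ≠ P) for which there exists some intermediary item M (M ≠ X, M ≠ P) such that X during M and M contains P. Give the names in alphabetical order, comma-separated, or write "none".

Target P = [t=381, t=440].
Intermediaries M with M contains P: B, E.
Via B — items with X during B: E, G, J, S.
Via E — items with X during E: none.
Union: E, G, J, S.

E, G, J, S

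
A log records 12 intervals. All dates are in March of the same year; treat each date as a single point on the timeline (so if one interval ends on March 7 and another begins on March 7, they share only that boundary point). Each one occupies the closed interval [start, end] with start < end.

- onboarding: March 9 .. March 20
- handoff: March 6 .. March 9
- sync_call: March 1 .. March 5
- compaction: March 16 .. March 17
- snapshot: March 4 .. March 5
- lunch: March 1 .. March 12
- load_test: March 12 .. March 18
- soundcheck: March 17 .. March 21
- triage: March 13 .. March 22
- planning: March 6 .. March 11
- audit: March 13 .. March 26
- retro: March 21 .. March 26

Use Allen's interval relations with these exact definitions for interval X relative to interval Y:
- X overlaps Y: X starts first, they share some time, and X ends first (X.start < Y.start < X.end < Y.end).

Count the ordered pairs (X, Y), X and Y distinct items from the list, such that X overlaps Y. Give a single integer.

9

Checking all 132 ordered pairs for relation 'overlaps'; matching pairs in alphabetical order:
(load_test, audit): load_test overlaps audit ✓
(load_test, soundcheck): load_test overlaps soundcheck ✓
(load_test, triage): load_test overlaps triage ✓
(lunch, onboarding): lunch overlaps onboarding ✓
(onboarding, audit): onboarding overlaps audit ✓
(onboarding, soundcheck): onboarding overlaps soundcheck ✓
(onboarding, triage): onboarding overlaps triage ✓
(planning, onboarding): planning overlaps onboarding ✓
(triage, retro): triage overlaps retro ✓
Count: 9.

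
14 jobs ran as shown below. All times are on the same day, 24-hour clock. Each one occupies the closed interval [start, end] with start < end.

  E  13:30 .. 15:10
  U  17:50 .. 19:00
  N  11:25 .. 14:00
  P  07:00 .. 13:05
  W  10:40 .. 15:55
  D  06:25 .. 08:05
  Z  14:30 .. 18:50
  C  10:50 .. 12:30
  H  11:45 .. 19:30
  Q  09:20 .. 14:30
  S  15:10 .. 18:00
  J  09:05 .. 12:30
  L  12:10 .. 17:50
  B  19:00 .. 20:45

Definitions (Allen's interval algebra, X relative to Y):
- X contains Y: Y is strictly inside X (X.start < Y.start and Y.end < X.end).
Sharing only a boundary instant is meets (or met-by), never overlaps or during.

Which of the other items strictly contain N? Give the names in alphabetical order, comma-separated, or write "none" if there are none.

Q, W

Target N = [11:25, 14:00].
B [19:00, 20:45] → after → no.
C [10:50, 12:30] → overlaps → no.
D [06:25, 08:05] → before → no.
E [13:30, 15:10] → overlapped-by → no.
H [11:45, 19:30] → overlapped-by → no.
J [09:05, 12:30] → overlaps → no.
L [12:10, 17:50] → overlapped-by → no.
P [07:00, 13:05] → overlaps → no.
Q [09:20, 14:30] → contains → yes.
S [15:10, 18:00] → after → no.
U [17:50, 19:00] → after → no.
W [10:40, 15:55] → contains → yes.
Z [14:30, 18:50] → after → no.
Result: Q, W.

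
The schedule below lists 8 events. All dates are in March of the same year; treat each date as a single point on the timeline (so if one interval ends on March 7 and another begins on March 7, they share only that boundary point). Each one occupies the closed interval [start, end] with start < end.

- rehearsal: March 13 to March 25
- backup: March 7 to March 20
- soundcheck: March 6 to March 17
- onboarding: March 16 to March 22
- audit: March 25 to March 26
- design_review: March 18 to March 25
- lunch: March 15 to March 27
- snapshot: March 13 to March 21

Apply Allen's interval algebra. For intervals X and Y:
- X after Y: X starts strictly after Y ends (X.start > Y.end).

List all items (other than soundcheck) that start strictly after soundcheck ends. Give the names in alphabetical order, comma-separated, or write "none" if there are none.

audit, design_review

Target soundcheck = [March 6, March 17].
audit [March 25, March 26] → after → yes.
backup [March 7, March 20] → overlapped-by → no.
design_review [March 18, March 25] → after → yes.
lunch [March 15, March 27] → overlapped-by → no.
onboarding [March 16, March 22] → overlapped-by → no.
rehearsal [March 13, March 25] → overlapped-by → no.
snapshot [March 13, March 21] → overlapped-by → no.
Result: audit, design_review.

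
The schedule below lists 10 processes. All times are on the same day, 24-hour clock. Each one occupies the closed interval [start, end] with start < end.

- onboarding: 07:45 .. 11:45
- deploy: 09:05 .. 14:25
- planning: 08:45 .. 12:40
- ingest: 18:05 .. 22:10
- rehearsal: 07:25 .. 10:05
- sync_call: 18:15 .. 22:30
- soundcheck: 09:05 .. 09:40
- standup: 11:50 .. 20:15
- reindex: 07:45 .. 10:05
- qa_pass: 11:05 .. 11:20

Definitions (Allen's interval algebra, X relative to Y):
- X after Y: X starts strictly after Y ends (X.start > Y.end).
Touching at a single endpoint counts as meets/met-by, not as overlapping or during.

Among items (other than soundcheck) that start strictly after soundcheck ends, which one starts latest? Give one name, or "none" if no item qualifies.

sync_call

Target soundcheck = [09:05, 09:40].
deploy [09:05, 14:25] → started-by → excluded.
ingest [18:05, 22:10] → after → candidate.
onboarding [07:45, 11:45] → contains → excluded.
planning [08:45, 12:40] → contains → excluded.
qa_pass [11:05, 11:20] → after → candidate.
rehearsal [07:25, 10:05] → contains → excluded.
reindex [07:45, 10:05] → contains → excluded.
standup [11:50, 20:15] → after → candidate.
sync_call [18:15, 22:30] → after → candidate.
Among candidates, latest start is 18:15 → sync_call.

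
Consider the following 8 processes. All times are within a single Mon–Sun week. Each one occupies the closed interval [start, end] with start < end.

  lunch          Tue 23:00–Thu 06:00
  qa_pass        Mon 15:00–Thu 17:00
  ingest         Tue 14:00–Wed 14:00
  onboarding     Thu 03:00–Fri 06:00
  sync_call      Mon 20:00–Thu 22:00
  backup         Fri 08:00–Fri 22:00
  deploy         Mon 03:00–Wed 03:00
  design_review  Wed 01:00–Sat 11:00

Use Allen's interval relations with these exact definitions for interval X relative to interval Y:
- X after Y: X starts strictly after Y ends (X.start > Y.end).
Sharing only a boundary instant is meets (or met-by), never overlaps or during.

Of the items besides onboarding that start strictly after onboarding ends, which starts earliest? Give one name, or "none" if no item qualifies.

Target onboarding = [Thu 03:00, Fri 06:00].
backup [Fri 08:00, Fri 22:00] → after → candidate.
deploy [Mon 03:00, Wed 03:00] → before → excluded.
design_review [Wed 01:00, Sat 11:00] → contains → excluded.
ingest [Tue 14:00, Wed 14:00] → before → excluded.
lunch [Tue 23:00, Thu 06:00] → overlaps → excluded.
qa_pass [Mon 15:00, Thu 17:00] → overlaps → excluded.
sync_call [Mon 20:00, Thu 22:00] → overlaps → excluded.
Among candidates, earliest start is Fri 08:00 → backup.

backup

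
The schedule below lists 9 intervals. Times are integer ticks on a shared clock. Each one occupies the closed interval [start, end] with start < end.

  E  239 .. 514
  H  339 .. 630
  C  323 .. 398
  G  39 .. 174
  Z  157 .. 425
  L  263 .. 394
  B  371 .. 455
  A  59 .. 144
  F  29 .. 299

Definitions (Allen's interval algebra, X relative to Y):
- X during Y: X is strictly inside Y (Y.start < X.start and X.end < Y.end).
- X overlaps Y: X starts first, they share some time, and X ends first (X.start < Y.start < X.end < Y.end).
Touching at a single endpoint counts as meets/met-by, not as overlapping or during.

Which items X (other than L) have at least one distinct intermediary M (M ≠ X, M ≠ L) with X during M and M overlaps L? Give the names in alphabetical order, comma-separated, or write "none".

A, G

Target L = [263, 394].
Intermediaries M with M overlaps L: F.
Via F — items with X during F: A, G.
Union: A, G.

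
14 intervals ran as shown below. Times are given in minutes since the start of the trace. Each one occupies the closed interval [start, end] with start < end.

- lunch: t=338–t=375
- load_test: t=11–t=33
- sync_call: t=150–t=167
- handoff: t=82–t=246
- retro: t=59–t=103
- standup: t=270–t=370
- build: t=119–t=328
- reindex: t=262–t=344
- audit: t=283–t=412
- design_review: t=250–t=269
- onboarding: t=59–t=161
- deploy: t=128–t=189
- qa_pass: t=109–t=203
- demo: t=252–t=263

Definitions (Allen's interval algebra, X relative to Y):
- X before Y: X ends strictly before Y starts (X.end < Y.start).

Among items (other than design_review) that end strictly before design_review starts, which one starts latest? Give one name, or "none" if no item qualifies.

sync_call

Target design_review = [t=250, t=269].
audit [t=283, t=412] → after → excluded.
build [t=119, t=328] → contains → excluded.
demo [t=252, t=263] → during → excluded.
deploy [t=128, t=189] → before → candidate.
handoff [t=82, t=246] → before → candidate.
load_test [t=11, t=33] → before → candidate.
lunch [t=338, t=375] → after → excluded.
onboarding [t=59, t=161] → before → candidate.
qa_pass [t=109, t=203] → before → candidate.
reindex [t=262, t=344] → overlapped-by → excluded.
retro [t=59, t=103] → before → candidate.
standup [t=270, t=370] → after → excluded.
sync_call [t=150, t=167] → before → candidate.
Among candidates, latest start is t=150 → sync_call.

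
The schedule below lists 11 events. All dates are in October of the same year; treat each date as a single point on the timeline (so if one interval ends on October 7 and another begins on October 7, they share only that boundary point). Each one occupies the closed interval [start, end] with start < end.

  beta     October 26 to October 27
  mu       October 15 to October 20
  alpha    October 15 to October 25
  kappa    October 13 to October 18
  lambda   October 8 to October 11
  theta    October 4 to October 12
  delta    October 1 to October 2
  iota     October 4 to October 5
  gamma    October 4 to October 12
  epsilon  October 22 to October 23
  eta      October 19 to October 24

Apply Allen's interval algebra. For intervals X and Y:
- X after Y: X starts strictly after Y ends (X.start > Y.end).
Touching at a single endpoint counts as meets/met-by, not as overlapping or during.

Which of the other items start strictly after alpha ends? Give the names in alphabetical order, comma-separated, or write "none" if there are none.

Target alpha = [October 15, October 25].
beta [October 26, October 27] → after → yes.
delta [October 1, October 2] → before → no.
epsilon [October 22, October 23] → during → no.
eta [October 19, October 24] → during → no.
gamma [October 4, October 12] → before → no.
iota [October 4, October 5] → before → no.
kappa [October 13, October 18] → overlaps → no.
lambda [October 8, October 11] → before → no.
mu [October 15, October 20] → starts → no.
theta [October 4, October 12] → before → no.
Result: beta.

beta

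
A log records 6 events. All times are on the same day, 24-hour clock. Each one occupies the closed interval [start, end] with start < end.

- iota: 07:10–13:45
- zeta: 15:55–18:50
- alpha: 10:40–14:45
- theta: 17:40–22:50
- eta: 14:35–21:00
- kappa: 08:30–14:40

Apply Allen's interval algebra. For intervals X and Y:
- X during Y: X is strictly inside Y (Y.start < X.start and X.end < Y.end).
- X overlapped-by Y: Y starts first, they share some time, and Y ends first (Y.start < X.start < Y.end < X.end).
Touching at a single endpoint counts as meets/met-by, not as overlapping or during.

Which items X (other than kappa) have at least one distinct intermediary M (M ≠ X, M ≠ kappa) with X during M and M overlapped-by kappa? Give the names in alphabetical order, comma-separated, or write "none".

zeta

Target kappa = [08:30, 14:40].
Intermediaries M with M overlapped-by kappa: alpha, eta.
Via alpha — items with X during alpha: none.
Via eta — items with X during eta: zeta.
Union: zeta.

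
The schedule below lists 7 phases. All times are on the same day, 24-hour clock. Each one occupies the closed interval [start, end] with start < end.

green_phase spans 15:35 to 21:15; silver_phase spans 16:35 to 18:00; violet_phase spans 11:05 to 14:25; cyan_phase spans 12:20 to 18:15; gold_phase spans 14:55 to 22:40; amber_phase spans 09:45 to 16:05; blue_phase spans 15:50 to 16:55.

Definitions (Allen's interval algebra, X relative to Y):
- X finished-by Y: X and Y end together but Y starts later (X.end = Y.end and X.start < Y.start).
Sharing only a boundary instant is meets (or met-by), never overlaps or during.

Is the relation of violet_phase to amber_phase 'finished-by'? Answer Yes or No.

violet_phase = [11:05, 14:25], amber_phase = [09:45, 16:05].
Actual relation of violet_phase to amber_phase: during.
Asked whether 'finished-by' holds → No.

No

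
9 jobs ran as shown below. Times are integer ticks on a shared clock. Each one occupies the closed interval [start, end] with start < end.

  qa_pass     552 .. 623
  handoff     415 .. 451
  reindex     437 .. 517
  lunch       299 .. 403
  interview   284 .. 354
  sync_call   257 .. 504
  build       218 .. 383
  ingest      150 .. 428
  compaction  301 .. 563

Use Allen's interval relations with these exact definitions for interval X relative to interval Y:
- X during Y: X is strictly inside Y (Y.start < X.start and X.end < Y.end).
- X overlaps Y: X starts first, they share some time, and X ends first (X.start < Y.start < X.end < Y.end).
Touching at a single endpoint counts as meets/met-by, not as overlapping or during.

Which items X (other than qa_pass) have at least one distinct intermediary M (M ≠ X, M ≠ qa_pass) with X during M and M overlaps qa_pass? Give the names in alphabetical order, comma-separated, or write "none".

Target qa_pass = [552, 623].
Intermediaries M with M overlaps qa_pass: compaction.
Via compaction — items with X during compaction: handoff, reindex.
Union: handoff, reindex.

handoff, reindex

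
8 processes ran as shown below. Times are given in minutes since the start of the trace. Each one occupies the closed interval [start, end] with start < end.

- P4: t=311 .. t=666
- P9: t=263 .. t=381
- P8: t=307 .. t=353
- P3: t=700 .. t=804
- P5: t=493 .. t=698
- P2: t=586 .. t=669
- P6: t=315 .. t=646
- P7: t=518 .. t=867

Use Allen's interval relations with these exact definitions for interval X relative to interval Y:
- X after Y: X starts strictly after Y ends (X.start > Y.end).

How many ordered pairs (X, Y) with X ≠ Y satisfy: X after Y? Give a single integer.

Checking all 56 ordered pairs for relation 'after'; matching pairs in alphabetical order:
(P2, P8): P2 after P8 ✓
(P2, P9): P2 after P9 ✓
(P3, P2): P3 after P2 ✓
(P3, P4): P3 after P4 ✓
(P3, P5): P3 after P5 ✓
(P3, P6): P3 after P6 ✓
(P3, P8): P3 after P8 ✓
(P3, P9): P3 after P9 ✓
(P5, P8): P5 after P8 ✓
(P5, P9): P5 after P9 ✓
(P7, P8): P7 after P8 ✓
(P7, P9): P7 after P9 ✓
Count: 12.

12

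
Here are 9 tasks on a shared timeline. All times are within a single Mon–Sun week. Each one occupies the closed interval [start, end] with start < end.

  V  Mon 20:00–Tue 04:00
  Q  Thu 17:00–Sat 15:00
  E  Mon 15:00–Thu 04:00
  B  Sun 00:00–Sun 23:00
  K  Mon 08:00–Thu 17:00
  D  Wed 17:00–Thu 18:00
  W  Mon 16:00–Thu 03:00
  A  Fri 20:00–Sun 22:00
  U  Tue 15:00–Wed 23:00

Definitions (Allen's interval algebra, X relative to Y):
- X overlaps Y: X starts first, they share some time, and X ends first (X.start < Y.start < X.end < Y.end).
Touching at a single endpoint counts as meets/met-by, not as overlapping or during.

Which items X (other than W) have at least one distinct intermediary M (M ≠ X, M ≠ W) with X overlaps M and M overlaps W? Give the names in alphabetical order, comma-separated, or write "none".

none

Target W = [Mon 16:00, Thu 03:00].
Intermediaries M with M overlaps W: none.
Union: none.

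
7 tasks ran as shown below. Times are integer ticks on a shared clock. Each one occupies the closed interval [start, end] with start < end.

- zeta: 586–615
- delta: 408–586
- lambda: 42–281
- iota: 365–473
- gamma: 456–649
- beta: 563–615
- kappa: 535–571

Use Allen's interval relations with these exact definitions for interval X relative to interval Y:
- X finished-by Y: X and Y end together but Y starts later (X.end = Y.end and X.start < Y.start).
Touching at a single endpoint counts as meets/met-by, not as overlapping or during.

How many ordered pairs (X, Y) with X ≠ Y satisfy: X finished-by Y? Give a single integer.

1

Checking all 42 ordered pairs for relation 'finished-by'; matching pairs in alphabetical order:
(beta, zeta): beta finished-by zeta ✓
Count: 1.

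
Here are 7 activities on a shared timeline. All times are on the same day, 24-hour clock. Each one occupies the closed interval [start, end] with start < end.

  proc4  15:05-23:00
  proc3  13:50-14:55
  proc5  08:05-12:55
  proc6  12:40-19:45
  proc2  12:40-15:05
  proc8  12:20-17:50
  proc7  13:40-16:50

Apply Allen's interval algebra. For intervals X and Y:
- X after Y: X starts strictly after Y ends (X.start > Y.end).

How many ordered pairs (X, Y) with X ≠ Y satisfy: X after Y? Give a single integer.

Checking all 42 ordered pairs for relation 'after'; matching pairs in alphabetical order:
(proc3, proc5): proc3 after proc5 ✓
(proc4, proc3): proc4 after proc3 ✓
(proc4, proc5): proc4 after proc5 ✓
(proc7, proc5): proc7 after proc5 ✓
Count: 4.

4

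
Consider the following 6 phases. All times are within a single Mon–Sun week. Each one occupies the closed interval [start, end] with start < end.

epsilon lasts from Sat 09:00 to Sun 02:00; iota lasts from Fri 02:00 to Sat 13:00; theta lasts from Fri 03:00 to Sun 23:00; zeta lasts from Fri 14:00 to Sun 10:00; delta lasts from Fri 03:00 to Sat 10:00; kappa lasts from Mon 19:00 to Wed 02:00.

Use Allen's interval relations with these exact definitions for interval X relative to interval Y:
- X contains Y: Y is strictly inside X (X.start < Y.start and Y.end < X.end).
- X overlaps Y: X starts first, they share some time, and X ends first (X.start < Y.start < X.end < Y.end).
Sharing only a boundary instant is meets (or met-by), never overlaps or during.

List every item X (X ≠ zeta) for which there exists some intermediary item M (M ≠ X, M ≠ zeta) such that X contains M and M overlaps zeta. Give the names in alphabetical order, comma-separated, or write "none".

iota

Target zeta = [Fri 14:00, Sun 10:00].
Intermediaries M with M overlaps zeta: delta, iota.
Via delta — items with X contains delta: iota.
Via iota — items with X contains iota: none.
Union: iota.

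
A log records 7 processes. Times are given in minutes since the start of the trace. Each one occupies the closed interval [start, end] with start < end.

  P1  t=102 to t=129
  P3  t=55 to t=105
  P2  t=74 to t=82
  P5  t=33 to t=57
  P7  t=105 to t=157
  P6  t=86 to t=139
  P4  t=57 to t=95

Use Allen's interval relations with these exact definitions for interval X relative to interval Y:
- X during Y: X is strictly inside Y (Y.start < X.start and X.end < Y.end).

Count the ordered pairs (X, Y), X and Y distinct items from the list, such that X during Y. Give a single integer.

4

Checking all 42 ordered pairs for relation 'during'; matching pairs in alphabetical order:
(P1, P6): P1 during P6 ✓
(P2, P3): P2 during P3 ✓
(P2, P4): P2 during P4 ✓
(P4, P3): P4 during P3 ✓
Count: 4.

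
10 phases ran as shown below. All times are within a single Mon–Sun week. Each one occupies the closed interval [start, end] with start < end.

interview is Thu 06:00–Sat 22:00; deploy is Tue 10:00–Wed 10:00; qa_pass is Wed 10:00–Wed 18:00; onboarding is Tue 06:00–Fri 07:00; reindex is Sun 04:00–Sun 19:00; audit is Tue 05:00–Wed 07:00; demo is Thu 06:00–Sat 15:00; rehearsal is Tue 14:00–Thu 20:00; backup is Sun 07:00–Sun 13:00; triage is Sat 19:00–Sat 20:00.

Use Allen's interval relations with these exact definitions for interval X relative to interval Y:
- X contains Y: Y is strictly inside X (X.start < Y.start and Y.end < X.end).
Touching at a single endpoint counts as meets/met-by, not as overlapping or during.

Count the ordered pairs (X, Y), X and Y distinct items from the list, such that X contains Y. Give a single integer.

Checking all 90 ordered pairs for relation 'contains'; matching pairs in alphabetical order:
(interview, triage): interview contains triage ✓
(onboarding, deploy): onboarding contains deploy ✓
(onboarding, qa_pass): onboarding contains qa_pass ✓
(onboarding, rehearsal): onboarding contains rehearsal ✓
(rehearsal, qa_pass): rehearsal contains qa_pass ✓
(reindex, backup): reindex contains backup ✓
Count: 6.

6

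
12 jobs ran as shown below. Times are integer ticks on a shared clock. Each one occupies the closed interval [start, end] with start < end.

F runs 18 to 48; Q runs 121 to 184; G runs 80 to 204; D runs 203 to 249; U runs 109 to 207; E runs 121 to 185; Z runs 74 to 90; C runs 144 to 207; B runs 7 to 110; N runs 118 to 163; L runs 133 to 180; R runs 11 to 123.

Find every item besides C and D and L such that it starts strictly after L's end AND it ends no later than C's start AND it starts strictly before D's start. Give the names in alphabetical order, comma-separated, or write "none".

Conditions: its start is strictly after L's end (X.start > 180) AND its end is no later than C's start (X.end <= 144) AND its start is strictly before D's start (X.start < 203).
B: start 7 > 180? ✗; end 110 <= 144? ✓; start 7 < 203? ✓ → no.
E: start 121 > 180? ✗; end 185 <= 144? ✗; start 121 < 203? ✓ → no.
F: start 18 > 180? ✗; end 48 <= 144? ✓; start 18 < 203? ✓ → no.
G: start 80 > 180? ✗; end 204 <= 144? ✗; start 80 < 203? ✓ → no.
N: start 118 > 180? ✗; end 163 <= 144? ✗; start 118 < 203? ✓ → no.
Q: start 121 > 180? ✗; end 184 <= 144? ✗; start 121 < 203? ✓ → no.
R: start 11 > 180? ✗; end 123 <= 144? ✓; start 11 < 203? ✓ → no.
U: start 109 > 180? ✗; end 207 <= 144? ✗; start 109 < 203? ✓ → no.
Z: start 74 > 180? ✗; end 90 <= 144? ✓; start 74 < 203? ✓ → no.
Result: none.

none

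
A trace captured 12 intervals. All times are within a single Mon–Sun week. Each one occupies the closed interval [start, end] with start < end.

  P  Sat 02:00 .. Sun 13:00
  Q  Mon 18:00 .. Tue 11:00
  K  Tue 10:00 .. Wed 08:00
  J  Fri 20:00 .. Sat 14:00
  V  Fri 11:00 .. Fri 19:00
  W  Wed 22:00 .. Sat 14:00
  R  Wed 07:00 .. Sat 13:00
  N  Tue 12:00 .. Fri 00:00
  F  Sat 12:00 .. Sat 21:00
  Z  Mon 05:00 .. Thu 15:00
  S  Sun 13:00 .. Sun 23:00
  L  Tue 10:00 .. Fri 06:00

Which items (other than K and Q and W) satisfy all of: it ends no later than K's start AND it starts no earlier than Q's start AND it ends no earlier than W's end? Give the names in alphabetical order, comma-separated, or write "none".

Conditions: its end is no later than K's start (X.end <= Tue 10:00) AND its start is no earlier than Q's start (X.start >= Mon 18:00) AND its end is no earlier than W's end (X.end >= Sat 14:00).
F: end Sat 21:00 <= Tue 10:00? ✗; start Sat 12:00 >= Mon 18:00? ✓; end Sat 21:00 >= Sat 14:00? ✓ → no.
J: end Sat 14:00 <= Tue 10:00? ✗; start Fri 20:00 >= Mon 18:00? ✓; end Sat 14:00 >= Sat 14:00? ✓ → no.
L: end Fri 06:00 <= Tue 10:00? ✗; start Tue 10:00 >= Mon 18:00? ✓; end Fri 06:00 >= Sat 14:00? ✗ → no.
N: end Fri 00:00 <= Tue 10:00? ✗; start Tue 12:00 >= Mon 18:00? ✓; end Fri 00:00 >= Sat 14:00? ✗ → no.
P: end Sun 13:00 <= Tue 10:00? ✗; start Sat 02:00 >= Mon 18:00? ✓; end Sun 13:00 >= Sat 14:00? ✓ → no.
R: end Sat 13:00 <= Tue 10:00? ✗; start Wed 07:00 >= Mon 18:00? ✓; end Sat 13:00 >= Sat 14:00? ✗ → no.
S: end Sun 23:00 <= Tue 10:00? ✗; start Sun 13:00 >= Mon 18:00? ✓; end Sun 23:00 >= Sat 14:00? ✓ → no.
V: end Fri 19:00 <= Tue 10:00? ✗; start Fri 11:00 >= Mon 18:00? ✓; end Fri 19:00 >= Sat 14:00? ✗ → no.
Z: end Thu 15:00 <= Tue 10:00? ✗; start Mon 05:00 >= Mon 18:00? ✗; end Thu 15:00 >= Sat 14:00? ✗ → no.
Result: none.

none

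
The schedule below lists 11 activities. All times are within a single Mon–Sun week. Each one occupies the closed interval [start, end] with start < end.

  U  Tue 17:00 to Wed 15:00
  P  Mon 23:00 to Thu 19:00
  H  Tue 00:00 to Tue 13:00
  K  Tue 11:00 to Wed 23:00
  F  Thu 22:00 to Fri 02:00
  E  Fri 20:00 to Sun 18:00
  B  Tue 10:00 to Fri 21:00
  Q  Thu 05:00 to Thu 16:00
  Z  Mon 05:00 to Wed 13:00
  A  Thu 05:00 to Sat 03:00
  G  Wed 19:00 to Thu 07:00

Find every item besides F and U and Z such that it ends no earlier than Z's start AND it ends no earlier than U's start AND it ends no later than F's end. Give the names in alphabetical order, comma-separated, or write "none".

Conditions: its end is no earlier than Z's start (X.end >= Mon 05:00) AND its end is no earlier than U's start (X.end >= Tue 17:00) AND its end is no later than F's end (X.end <= Fri 02:00).
A: end Sat 03:00 >= Mon 05:00? ✓; end Sat 03:00 >= Tue 17:00? ✓; end Sat 03:00 <= Fri 02:00? ✗ → no.
B: end Fri 21:00 >= Mon 05:00? ✓; end Fri 21:00 >= Tue 17:00? ✓; end Fri 21:00 <= Fri 02:00? ✗ → no.
E: end Sun 18:00 >= Mon 05:00? ✓; end Sun 18:00 >= Tue 17:00? ✓; end Sun 18:00 <= Fri 02:00? ✗ → no.
G: end Thu 07:00 >= Mon 05:00? ✓; end Thu 07:00 >= Tue 17:00? ✓; end Thu 07:00 <= Fri 02:00? ✓ → yes.
H: end Tue 13:00 >= Mon 05:00? ✓; end Tue 13:00 >= Tue 17:00? ✗; end Tue 13:00 <= Fri 02:00? ✓ → no.
K: end Wed 23:00 >= Mon 05:00? ✓; end Wed 23:00 >= Tue 17:00? ✓; end Wed 23:00 <= Fri 02:00? ✓ → yes.
P: end Thu 19:00 >= Mon 05:00? ✓; end Thu 19:00 >= Tue 17:00? ✓; end Thu 19:00 <= Fri 02:00? ✓ → yes.
Q: end Thu 16:00 >= Mon 05:00? ✓; end Thu 16:00 >= Tue 17:00? ✓; end Thu 16:00 <= Fri 02:00? ✓ → yes.
Result: G, K, P, Q.

G, K, P, Q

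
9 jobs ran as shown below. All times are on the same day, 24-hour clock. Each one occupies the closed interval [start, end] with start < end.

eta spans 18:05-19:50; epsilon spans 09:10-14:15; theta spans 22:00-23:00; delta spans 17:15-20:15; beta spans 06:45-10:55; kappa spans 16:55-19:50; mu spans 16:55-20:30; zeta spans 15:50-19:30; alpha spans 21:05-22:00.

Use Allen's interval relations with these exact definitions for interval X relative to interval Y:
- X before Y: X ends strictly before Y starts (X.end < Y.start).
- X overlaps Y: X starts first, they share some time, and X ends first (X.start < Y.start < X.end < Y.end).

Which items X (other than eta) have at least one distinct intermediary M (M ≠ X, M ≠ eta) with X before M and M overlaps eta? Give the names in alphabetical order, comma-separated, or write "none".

Target eta = [18:05, 19:50].
Intermediaries M with M overlaps eta: zeta.
Via zeta — items with X before zeta: beta, epsilon.
Union: beta, epsilon.

beta, epsilon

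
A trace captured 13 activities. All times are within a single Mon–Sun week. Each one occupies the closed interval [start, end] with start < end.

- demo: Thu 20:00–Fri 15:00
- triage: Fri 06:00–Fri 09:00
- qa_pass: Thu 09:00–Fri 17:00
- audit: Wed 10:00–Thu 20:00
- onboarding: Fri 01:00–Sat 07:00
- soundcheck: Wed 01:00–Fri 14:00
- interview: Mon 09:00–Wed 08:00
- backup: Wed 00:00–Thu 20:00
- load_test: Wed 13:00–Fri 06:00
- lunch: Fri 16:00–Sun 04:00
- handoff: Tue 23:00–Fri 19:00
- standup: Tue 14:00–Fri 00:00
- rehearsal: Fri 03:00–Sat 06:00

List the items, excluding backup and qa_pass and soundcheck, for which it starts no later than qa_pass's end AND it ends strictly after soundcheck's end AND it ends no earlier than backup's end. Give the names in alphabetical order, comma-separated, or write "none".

demo, handoff, lunch, onboarding, rehearsal

Conditions: its start is no later than qa_pass's end (X.start <= Fri 17:00) AND its end is strictly after soundcheck's end (X.end > Fri 14:00) AND its end is no earlier than backup's end (X.end >= Thu 20:00).
audit: start Wed 10:00 <= Fri 17:00? ✓; end Thu 20:00 > Fri 14:00? ✗; end Thu 20:00 >= Thu 20:00? ✓ → no.
demo: start Thu 20:00 <= Fri 17:00? ✓; end Fri 15:00 > Fri 14:00? ✓; end Fri 15:00 >= Thu 20:00? ✓ → yes.
handoff: start Tue 23:00 <= Fri 17:00? ✓; end Fri 19:00 > Fri 14:00? ✓; end Fri 19:00 >= Thu 20:00? ✓ → yes.
interview: start Mon 09:00 <= Fri 17:00? ✓; end Wed 08:00 > Fri 14:00? ✗; end Wed 08:00 >= Thu 20:00? ✗ → no.
load_test: start Wed 13:00 <= Fri 17:00? ✓; end Fri 06:00 > Fri 14:00? ✗; end Fri 06:00 >= Thu 20:00? ✓ → no.
lunch: start Fri 16:00 <= Fri 17:00? ✓; end Sun 04:00 > Fri 14:00? ✓; end Sun 04:00 >= Thu 20:00? ✓ → yes.
onboarding: start Fri 01:00 <= Fri 17:00? ✓; end Sat 07:00 > Fri 14:00? ✓; end Sat 07:00 >= Thu 20:00? ✓ → yes.
rehearsal: start Fri 03:00 <= Fri 17:00? ✓; end Sat 06:00 > Fri 14:00? ✓; end Sat 06:00 >= Thu 20:00? ✓ → yes.
standup: start Tue 14:00 <= Fri 17:00? ✓; end Fri 00:00 > Fri 14:00? ✗; end Fri 00:00 >= Thu 20:00? ✓ → no.
triage: start Fri 06:00 <= Fri 17:00? ✓; end Fri 09:00 > Fri 14:00? ✗; end Fri 09:00 >= Thu 20:00? ✓ → no.
Result: demo, handoff, lunch, onboarding, rehearsal.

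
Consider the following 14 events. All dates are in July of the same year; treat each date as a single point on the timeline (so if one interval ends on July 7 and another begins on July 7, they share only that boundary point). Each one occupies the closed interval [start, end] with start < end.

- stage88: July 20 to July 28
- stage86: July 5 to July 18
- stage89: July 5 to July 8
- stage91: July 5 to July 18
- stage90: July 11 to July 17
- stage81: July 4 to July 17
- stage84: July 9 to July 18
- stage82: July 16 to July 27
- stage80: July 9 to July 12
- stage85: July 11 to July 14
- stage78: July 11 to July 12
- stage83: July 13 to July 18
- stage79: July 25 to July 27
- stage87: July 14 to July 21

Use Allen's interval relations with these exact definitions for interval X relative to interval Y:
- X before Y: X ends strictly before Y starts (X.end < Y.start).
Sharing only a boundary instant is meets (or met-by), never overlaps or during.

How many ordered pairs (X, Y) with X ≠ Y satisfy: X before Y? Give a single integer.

Checking all 182 ordered pairs for relation 'before'; matching pairs in alphabetical order:
(stage78, stage79): stage78 before stage79 ✓
(stage78, stage82): stage78 before stage82 ✓
(stage78, stage83): stage78 before stage83 ✓
(stage78, stage87): stage78 before stage87 ✓
(stage78, stage88): stage78 before stage88 ✓
(stage80, stage79): stage80 before stage79 ✓
(stage80, stage82): stage80 before stage82 ✓
(stage80, stage83): stage80 before stage83 ✓
(stage80, stage87): stage80 before stage87 ✓
(stage80, stage88): stage80 before stage88 ✓
(stage81, stage79): stage81 before stage79 ✓
(stage81, stage88): stage81 before stage88 ✓
(stage83, stage79): stage83 before stage79 ✓
(stage83, stage88): stage83 before stage88 ✓
(stage84, stage79): stage84 before stage79 ✓
(stage84, stage88): stage84 before stage88 ✓
(stage85, stage79): stage85 before stage79 ✓
(stage85, stage82): stage85 before stage82 ✓
(stage85, stage88): stage85 before stage88 ✓
(stage86, stage79): stage86 before stage79 ✓
(stage86, stage88): stage86 before stage88 ✓
(stage87, stage79): stage87 before stage79 ✓
(stage89, stage78): stage89 before stage78 ✓
(stage89, stage79): stage89 before stage79 ✓
... plus 12 further pairs not listed.
Count: 36.

36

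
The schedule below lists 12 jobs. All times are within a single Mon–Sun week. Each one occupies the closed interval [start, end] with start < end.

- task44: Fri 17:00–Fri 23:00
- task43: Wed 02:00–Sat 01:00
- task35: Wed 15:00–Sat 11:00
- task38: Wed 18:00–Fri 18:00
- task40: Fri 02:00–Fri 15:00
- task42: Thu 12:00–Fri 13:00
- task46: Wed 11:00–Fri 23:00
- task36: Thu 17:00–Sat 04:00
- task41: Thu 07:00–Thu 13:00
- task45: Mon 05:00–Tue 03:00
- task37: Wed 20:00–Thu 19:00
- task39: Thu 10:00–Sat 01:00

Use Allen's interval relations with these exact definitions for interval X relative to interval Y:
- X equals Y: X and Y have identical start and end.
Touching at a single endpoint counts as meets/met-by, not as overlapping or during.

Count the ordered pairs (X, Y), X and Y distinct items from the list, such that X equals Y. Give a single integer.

0

Checking all 132 ordered pairs for relation 'equals'; matching pairs in alphabetical order:
No pair satisfies it.
Count: 0.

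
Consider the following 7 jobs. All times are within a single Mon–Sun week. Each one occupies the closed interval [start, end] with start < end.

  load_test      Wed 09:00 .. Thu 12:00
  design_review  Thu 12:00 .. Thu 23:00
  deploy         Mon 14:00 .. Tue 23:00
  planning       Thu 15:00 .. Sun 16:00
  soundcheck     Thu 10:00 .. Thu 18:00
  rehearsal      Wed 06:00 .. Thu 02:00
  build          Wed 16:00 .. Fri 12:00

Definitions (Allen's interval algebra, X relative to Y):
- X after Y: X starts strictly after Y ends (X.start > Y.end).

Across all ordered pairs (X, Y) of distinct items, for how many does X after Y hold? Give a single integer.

10

Checking all 42 ordered pairs for relation 'after'; matching pairs in alphabetical order:
(build, deploy): build after deploy ✓
(design_review, deploy): design_review after deploy ✓
(design_review, rehearsal): design_review after rehearsal ✓
(load_test, deploy): load_test after deploy ✓
(planning, deploy): planning after deploy ✓
(planning, load_test): planning after load_test ✓
(planning, rehearsal): planning after rehearsal ✓
(rehearsal, deploy): rehearsal after deploy ✓
(soundcheck, deploy): soundcheck after deploy ✓
(soundcheck, rehearsal): soundcheck after rehearsal ✓
Count: 10.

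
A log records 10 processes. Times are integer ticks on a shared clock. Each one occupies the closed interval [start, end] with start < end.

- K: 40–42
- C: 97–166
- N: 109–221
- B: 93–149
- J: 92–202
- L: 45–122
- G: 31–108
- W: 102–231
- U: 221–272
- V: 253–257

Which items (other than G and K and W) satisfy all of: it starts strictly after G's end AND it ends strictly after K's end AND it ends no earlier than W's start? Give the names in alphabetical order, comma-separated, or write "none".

Conditions: its start is strictly after G's end (X.start > 108) AND its end is strictly after K's end (X.end > 42) AND its end is no earlier than W's start (X.end >= 102).
B: start 93 > 108? ✗; end 149 > 42? ✓; end 149 >= 102? ✓ → no.
C: start 97 > 108? ✗; end 166 > 42? ✓; end 166 >= 102? ✓ → no.
J: start 92 > 108? ✗; end 202 > 42? ✓; end 202 >= 102? ✓ → no.
L: start 45 > 108? ✗; end 122 > 42? ✓; end 122 >= 102? ✓ → no.
N: start 109 > 108? ✓; end 221 > 42? ✓; end 221 >= 102? ✓ → yes.
U: start 221 > 108? ✓; end 272 > 42? ✓; end 272 >= 102? ✓ → yes.
V: start 253 > 108? ✓; end 257 > 42? ✓; end 257 >= 102? ✓ → yes.
Result: N, U, V.

N, U, V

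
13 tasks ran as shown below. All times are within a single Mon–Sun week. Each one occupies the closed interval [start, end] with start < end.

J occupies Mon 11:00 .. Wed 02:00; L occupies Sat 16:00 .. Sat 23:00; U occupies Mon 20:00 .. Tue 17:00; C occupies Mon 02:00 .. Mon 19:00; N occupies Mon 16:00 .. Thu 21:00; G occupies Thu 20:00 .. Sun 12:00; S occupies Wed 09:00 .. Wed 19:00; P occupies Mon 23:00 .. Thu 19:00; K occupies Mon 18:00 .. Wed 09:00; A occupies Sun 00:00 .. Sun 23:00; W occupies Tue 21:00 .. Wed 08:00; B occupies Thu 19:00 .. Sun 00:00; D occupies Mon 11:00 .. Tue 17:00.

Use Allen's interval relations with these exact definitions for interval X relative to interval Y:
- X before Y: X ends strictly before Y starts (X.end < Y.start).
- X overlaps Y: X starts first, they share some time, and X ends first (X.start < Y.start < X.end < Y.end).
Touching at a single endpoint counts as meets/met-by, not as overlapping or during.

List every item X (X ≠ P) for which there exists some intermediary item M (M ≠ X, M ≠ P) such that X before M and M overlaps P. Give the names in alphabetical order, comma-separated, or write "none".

Target P = [Mon 23:00, Thu 19:00].
Intermediaries M with M overlaps P: D, J, K, U.
Via D — items with X before D: none.
Via J — items with X before J: none.
Via K — items with X before K: none.
Via U — items with X before U: C.
Union: C.

C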